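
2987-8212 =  -5225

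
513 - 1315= -802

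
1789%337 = 104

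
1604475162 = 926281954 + 678193208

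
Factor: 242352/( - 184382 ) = -2^3*3^4 * 17^(-1)*29^( - 1 ) = - 648/493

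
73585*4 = 294340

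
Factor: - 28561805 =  -5^1* 5712361^1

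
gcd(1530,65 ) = 5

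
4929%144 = 33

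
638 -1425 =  - 787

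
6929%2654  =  1621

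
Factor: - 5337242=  - 2^1 * 23^1*116027^1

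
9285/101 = 9285/101  =  91.93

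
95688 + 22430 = 118118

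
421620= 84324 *5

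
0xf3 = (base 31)7q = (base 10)243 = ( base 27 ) 90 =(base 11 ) 201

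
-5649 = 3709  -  9358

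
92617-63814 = 28803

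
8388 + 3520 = 11908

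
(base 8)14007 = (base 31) 6cd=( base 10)6151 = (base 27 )8bm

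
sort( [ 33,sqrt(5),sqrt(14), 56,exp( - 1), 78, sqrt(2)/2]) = [exp( - 1 ),sqrt(2 )/2,sqrt ( 5),  sqrt ( 14 ),33,56,78]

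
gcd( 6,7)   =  1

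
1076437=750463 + 325974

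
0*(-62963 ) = 0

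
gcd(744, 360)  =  24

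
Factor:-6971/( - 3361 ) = 3361^( - 1)*6971^1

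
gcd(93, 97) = 1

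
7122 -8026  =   - 904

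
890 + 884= 1774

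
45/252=5/28 = 0.18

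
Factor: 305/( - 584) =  - 2^(- 3)*5^1*61^1*73^( - 1)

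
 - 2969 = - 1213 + -1756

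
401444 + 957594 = 1359038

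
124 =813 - 689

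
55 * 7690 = 422950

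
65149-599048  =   - 533899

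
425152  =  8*53144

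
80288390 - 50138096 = 30150294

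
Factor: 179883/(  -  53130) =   -  237/70 = - 2^( - 1 )*3^1*5^(  -  1 )*7^( - 1 )*79^1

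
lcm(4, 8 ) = 8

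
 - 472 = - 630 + 158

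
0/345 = 0 = 0.00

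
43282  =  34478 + 8804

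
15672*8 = 125376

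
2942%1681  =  1261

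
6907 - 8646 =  - 1739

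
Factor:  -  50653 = - 37^3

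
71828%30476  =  10876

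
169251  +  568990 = 738241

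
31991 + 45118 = 77109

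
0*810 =0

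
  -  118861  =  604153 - 723014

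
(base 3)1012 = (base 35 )W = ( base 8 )40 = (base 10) 32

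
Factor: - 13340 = - 2^2 * 5^1 *23^1* 29^1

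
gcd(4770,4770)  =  4770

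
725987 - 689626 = 36361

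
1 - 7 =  - 6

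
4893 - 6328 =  - 1435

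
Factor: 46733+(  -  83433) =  -36700 = -  2^2*5^2*367^1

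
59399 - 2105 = 57294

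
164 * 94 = 15416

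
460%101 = 56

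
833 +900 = 1733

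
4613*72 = 332136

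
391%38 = 11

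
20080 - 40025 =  -19945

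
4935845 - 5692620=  - 756775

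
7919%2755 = 2409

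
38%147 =38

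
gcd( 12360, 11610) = 30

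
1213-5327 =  - 4114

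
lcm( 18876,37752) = 37752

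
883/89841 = 883/89841 = 0.01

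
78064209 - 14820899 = 63243310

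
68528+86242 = 154770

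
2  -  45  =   - 43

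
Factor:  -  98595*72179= -3^2 *5^1*7^1 * 89^1 * 313^1 *811^1 = -  7116488505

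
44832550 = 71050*631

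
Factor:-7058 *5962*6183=  -  260179378668 = -2^2*3^3*11^1*229^1*271^1*3529^1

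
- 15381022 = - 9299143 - 6081879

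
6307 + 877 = 7184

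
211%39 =16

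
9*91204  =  820836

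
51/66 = 17/22  =  0.77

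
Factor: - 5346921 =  - 3^1*43^1*181^1*229^1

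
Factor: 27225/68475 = 33/83 = 3^1*11^1*83^ (  -  1)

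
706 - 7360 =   -  6654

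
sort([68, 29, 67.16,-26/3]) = [-26/3,29,  67.16, 68 ] 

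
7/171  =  7/171=0.04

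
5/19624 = 5/19624 = 0.00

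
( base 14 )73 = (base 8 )145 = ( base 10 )101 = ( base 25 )41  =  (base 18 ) 5b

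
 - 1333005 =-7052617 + 5719612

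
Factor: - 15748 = - 2^2*31^1*127^1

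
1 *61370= 61370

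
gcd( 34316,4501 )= 1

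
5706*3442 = 19640052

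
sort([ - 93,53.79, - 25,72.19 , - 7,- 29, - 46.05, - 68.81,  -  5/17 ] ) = [- 93, - 68.81,-46.05 , - 29,- 25,-7, - 5/17, 53.79, 72.19 ] 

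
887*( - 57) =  - 50559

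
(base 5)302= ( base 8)115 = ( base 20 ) 3h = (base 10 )77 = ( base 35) 27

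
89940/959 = 93 + 753/959 = 93.79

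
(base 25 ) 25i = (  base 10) 1393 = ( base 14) 717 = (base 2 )10101110001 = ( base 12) 981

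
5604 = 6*934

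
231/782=231/782 = 0.30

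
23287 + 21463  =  44750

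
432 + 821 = 1253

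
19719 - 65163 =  - 45444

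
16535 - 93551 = - 77016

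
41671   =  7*5953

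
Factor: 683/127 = 127^(-1 )*683^1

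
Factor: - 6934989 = - 3^1*311^1*7433^1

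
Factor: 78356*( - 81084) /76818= - 2^3 * 7^( - 1)*19^1*29^1*31^ ( - 1)*59^( - 1)*233^1*1031^1  =  - 1058902984/12803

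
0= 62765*0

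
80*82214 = 6577120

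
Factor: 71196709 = 71196709^1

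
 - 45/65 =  - 1 + 4/13 = -0.69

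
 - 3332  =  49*(  -  68 )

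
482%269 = 213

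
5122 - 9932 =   -  4810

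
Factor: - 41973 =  - 3^1*17^1*823^1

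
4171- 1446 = 2725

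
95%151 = 95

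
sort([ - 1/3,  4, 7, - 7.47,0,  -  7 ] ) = [ - 7.47,-7 ,-1/3, 0  ,  4,7 ]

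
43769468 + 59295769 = 103065237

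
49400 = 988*50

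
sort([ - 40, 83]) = [ - 40,83 ]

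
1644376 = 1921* 856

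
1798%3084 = 1798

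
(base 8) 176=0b1111110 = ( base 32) 3u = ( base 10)126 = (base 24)56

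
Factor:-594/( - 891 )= 2/3 = 2^1*3^( - 1)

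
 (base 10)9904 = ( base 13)467b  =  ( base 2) 10011010110000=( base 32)9lg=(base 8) 23260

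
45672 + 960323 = 1005995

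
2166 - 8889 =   -  6723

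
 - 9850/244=-41 + 77/122  =  - 40.37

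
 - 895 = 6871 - 7766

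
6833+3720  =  10553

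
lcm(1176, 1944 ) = 95256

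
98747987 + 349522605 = 448270592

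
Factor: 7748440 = 2^3*5^1*7^1 * 27673^1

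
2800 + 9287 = 12087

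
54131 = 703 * 77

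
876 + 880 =1756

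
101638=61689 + 39949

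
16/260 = 4/65 = 0.06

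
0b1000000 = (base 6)144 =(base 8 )100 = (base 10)64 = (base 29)26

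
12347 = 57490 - 45143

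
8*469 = 3752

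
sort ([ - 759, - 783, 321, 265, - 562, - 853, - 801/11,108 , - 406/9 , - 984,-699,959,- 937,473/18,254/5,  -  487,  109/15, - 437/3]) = [ - 984 , -937, - 853, - 783,  -  759,-699, - 562, - 487, - 437/3, - 801/11 , - 406/9, 109/15,473/18,254/5, 108,265,321,959 ] 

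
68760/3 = 22920 = 22920.00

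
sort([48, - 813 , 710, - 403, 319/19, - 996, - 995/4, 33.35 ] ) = [ - 996, - 813, - 403,  -  995/4, 319/19, 33.35, 48, 710] 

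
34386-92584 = -58198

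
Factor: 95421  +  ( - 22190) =73231 =67^1*1093^1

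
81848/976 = 10231/122 = 83.86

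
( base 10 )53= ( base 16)35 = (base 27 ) 1Q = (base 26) 21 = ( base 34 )1J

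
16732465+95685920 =112418385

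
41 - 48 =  - 7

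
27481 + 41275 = 68756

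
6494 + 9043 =15537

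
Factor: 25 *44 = 2^2*5^2*11^1=1100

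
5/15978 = 5/15978 = 0.00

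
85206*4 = 340824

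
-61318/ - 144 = 425 + 59/72 = 425.82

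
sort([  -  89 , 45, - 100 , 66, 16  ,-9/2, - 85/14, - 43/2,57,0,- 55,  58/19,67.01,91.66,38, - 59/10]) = [ - 100,  -  89, - 55, - 43/2, - 85/14, -59/10, - 9/2,0, 58/19,16,  38, 45, 57,66,67.01 , 91.66 ]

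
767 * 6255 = 4797585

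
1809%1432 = 377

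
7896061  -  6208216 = 1687845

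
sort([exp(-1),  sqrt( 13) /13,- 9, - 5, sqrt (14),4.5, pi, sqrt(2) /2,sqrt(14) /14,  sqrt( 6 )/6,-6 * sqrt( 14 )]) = [ - 6*sqrt( 14 ),-9, - 5,sqrt( 14 ) /14, sqrt( 13)/13,exp( - 1 ) , sqrt( 6) /6,sqrt(2)/2,pi,  sqrt(14 ),4.5]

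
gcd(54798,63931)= 9133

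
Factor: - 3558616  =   - 2^3*163^1*2729^1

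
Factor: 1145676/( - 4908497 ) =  - 2^2*3^1*7^1*11^(  -  1 )*23^1*593^1 * 446227^( - 1)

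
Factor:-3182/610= - 5^(-1)  *37^1*43^1*61^(-1) = - 1591/305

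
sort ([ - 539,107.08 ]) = [ - 539 , 107.08 ] 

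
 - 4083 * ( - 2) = 8166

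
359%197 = 162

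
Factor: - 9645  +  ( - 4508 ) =-14153  =  - 14153^1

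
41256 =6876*6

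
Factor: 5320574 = 2^1*7^1 *380041^1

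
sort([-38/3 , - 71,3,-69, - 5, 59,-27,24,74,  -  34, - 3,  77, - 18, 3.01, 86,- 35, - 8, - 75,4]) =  [ - 75 , - 71, - 69 , - 35, - 34, - 27,-18 , - 38/3 ,  -  8, - 5, - 3,3,3.01, 4 , 24,  59, 74,77,86 ]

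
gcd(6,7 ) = 1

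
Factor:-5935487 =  - 5935487^1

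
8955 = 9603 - 648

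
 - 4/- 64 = 1/16=0.06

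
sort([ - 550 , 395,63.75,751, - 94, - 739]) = [ - 739,  -  550, - 94,  63.75,  395,751]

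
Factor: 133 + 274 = 11^1*37^1 = 407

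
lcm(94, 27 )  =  2538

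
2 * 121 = 242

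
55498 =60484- 4986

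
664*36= 23904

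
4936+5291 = 10227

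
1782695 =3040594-1257899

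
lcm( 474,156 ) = 12324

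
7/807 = 7/807 =0.01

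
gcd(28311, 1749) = 3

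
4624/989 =4624/989 = 4.68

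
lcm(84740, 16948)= 84740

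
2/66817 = 2/66817 = 0.00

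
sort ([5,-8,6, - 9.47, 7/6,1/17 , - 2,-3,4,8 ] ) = [- 9.47, -8,  -  3, - 2 , 1/17, 7/6,4, 5,6, 8 ]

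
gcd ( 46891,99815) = 1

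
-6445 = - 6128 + -317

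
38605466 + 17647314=56252780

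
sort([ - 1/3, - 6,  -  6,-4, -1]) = [-6, - 6, - 4  ,-1, - 1/3]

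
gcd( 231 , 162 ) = 3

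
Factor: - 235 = -5^1*47^1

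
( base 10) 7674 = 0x1DFA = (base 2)1110111111010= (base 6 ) 55310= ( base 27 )ae6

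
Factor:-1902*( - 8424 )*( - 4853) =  - 2^4*3^5*13^1*23^1 * 211^1*317^1  =  -  77756940144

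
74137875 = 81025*915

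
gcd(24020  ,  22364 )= 4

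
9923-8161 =1762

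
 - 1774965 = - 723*2455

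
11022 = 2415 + 8607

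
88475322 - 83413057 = 5062265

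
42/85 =42/85 = 0.49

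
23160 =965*24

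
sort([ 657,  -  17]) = [-17, 657 ] 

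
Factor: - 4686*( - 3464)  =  2^4*3^1 * 11^1 * 71^1*433^1= 16232304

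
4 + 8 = 12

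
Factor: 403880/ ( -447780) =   -  46/51  =  -2^1*3^( - 1)*17^(-1 )*23^1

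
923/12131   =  923/12131 = 0.08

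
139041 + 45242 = 184283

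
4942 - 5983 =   -  1041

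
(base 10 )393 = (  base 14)201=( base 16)189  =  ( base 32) c9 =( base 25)fi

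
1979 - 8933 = - 6954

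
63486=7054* 9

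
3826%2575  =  1251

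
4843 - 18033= - 13190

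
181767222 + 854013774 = 1035780996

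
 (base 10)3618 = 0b111000100010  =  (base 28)4H6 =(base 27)4q0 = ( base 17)C8E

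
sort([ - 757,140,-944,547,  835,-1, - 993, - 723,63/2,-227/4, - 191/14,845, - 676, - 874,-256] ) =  [-993, - 944,-874, - 757,  -  723, - 676,  -  256, - 227/4, - 191/14,  -  1,  63/2,140,547,835,845 ] 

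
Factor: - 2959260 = - 2^2*  3^1*5^1* 31^1*37^1 * 43^1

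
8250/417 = 19 + 109/139 = 19.78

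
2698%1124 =450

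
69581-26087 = 43494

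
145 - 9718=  - 9573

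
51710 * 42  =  2171820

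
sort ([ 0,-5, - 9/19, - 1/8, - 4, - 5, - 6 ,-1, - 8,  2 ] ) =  [ - 8, - 6, - 5, - 5, - 4 , - 1,-9/19 , - 1/8,0 , 2 ]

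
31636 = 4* 7909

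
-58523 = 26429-84952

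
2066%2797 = 2066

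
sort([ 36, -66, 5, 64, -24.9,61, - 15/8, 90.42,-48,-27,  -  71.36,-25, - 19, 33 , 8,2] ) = [ - 71.36,  -  66,  -  48,-27 , - 25, - 24.9, - 19, - 15/8,2, 5, 8, 33, 36, 61,64  ,  90.42 ] 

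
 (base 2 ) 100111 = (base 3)1110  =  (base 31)18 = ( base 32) 17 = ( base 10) 39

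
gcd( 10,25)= 5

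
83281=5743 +77538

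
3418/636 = 5 + 119/318 = 5.37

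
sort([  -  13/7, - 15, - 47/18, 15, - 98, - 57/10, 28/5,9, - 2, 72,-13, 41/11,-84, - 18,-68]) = [ - 98,-84, - 68,-18, - 15 , -13 , - 57/10, - 47/18,-2 , -13/7  ,  41/11,28/5, 9, 15, 72 ]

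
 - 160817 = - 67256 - 93561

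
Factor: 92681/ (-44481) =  - 3^( - 1)*14827^( - 1)*92681^1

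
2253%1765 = 488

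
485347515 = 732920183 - 247572668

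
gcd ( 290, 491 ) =1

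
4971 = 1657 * 3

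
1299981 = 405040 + 894941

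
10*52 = 520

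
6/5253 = 2/1751= 0.00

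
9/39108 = 3/13036= 0.00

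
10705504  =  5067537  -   - 5637967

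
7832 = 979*8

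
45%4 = 1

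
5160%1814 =1532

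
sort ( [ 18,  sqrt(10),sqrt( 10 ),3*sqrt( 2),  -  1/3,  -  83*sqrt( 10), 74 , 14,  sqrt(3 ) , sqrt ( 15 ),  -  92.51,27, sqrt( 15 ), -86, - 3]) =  [ - 83*sqrt(10), - 92.51 , - 86 ,-3, - 1/3,sqrt(3),  sqrt (10),sqrt(10),sqrt (15), sqrt(15),3*sqrt(2 ), 14,18,  27,74 ]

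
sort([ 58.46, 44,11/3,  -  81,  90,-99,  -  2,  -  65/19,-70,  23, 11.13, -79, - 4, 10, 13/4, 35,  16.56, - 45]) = [ - 99,-81, - 79,-70, -45 , - 4, - 65/19,-2,13/4, 11/3,10, 11.13, 16.56, 23 , 35,44, 58.46,90]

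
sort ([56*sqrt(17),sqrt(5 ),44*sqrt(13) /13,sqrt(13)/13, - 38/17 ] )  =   [ - 38/17,sqrt( 13)/13,sqrt( 5),44*sqrt( 13 ) /13, 56*sqrt(17) ] 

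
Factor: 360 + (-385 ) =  - 5^2 = -25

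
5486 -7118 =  - 1632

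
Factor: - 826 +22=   -  804= - 2^2 *3^1*67^1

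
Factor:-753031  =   - 753031^1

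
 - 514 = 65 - 579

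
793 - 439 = 354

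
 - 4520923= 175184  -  4696107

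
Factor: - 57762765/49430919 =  - 19254255/16476973 = -  3^1*5^1  *  31^1*47^1*181^( - 1) * 881^1*91033^(  -  1)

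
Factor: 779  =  19^1*41^1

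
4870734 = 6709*726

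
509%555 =509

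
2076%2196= 2076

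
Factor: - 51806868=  - 2^2 * 3^1*4317239^1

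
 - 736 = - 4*184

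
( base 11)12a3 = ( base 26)2CM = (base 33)1i3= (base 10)1686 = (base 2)11010010110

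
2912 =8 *364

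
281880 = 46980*6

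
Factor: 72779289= 3^1*11^1*31^1*71143^1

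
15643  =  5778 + 9865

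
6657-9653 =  - 2996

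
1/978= 1/978 =0.00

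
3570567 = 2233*1599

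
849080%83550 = 13580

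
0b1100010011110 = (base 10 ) 6302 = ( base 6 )45102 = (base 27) 8hb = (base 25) a22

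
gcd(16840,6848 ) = 8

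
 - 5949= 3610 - 9559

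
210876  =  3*70292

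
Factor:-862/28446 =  -3^(-1 )*11^(-1) = -  1/33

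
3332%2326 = 1006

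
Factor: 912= 2^4*3^1*19^1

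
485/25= 97/5 = 19.40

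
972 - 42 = 930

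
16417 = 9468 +6949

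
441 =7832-7391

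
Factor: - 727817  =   - 727817^1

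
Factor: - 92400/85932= - 2^2*3^( - 1)*5^2*  31^( - 1) =-100/93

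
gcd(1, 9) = 1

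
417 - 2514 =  - 2097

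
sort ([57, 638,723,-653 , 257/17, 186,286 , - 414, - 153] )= [ -653, - 414, - 153  ,  257/17, 57 , 186  ,  286,  638 , 723 ]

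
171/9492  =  57/3164 = 0.02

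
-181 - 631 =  -812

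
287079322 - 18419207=268660115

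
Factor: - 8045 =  - 5^1*1609^1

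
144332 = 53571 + 90761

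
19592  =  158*124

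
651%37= 22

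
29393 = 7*4199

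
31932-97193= -65261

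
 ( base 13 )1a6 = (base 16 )131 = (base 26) BJ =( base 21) EB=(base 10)305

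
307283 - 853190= - 545907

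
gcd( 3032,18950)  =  758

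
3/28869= 1/9623 = 0.00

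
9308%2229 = 392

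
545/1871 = 545/1871  =  0.29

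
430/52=215/26 = 8.27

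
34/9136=17/4568 = 0.00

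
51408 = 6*8568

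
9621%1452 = 909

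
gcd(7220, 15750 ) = 10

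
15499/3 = 5166 + 1/3= 5166.33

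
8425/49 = 8425/49 = 171.94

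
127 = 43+84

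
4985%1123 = 493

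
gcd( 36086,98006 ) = 2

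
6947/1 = 6947 = 6947.00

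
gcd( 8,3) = 1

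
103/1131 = 103/1131   =  0.09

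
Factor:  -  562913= - 13^1*19^1*43^1*53^1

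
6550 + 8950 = 15500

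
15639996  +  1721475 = 17361471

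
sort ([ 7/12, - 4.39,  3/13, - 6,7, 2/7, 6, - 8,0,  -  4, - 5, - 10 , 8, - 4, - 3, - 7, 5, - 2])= [ - 10, - 8, - 7, - 6,-5,- 4.39,-4  , - 4, - 3,- 2,0,3/13, 2/7, 7/12,5,  6, 7,  8 ]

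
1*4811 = 4811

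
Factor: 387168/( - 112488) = -2^2*37^1*43^(-1 ) = -148/43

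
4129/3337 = 1 + 792/3337 = 1.24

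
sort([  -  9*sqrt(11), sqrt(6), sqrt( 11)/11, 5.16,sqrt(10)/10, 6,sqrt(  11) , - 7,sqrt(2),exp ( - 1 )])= [-9*sqrt( 11), - 7  ,  sqrt( 11) /11, sqrt( 10 ) /10, exp ( - 1) , sqrt( 2),  sqrt ( 6)  ,  sqrt( 11),5.16,6] 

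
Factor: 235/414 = 2^( - 1)*3^( - 2)*5^1 * 23^(-1)*47^1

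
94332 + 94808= 189140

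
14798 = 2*7399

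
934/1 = 934 = 934.00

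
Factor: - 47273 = - 41^1*1153^1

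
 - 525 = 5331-5856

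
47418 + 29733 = 77151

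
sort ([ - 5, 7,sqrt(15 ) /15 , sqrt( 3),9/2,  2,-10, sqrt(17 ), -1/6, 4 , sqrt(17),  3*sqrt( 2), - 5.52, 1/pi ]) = [ - 10, - 5.52 ,-5,-1/6, sqrt(15 ) /15,1/pi,sqrt(3) , 2 , 4,  sqrt(17),sqrt (17 ), 3*sqrt ( 2 ), 9/2,  7]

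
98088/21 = 32696/7 = 4670.86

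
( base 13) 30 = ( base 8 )47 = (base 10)39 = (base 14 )2b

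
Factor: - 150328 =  - 2^3* 19^1 * 23^1*43^1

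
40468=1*40468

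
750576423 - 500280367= 250296056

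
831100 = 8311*100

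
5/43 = 5/43=0.12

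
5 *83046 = 415230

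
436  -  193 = 243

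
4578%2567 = 2011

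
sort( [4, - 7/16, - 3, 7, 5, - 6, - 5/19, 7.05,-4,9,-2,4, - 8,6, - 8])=[  -  8, - 8, - 6,- 4, - 3,  -  2, - 7/16,-5/19, 4,4,5 , 6, 7, 7.05, 9 ] 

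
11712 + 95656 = 107368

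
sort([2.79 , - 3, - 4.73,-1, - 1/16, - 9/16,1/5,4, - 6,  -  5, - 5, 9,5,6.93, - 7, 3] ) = [ - 7,-6, -5, - 5, - 4.73, - 3,-1, - 9/16,  -  1/16,1/5,  2.79, 3,  4 , 5,6.93,9]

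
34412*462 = 15898344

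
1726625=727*2375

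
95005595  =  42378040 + 52627555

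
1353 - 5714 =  - 4361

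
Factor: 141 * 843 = 3^2*47^1*281^1= 118863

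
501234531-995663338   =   - 494428807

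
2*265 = 530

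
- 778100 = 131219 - 909319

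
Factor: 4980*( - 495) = -2^2*3^3*5^2*11^1*83^1=   - 2465100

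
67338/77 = 67338/77 = 874.52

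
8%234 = 8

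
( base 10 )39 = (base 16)27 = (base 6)103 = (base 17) 25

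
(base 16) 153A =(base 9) 7407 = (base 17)11DB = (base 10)5434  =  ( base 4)1110322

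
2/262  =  1/131 = 0.01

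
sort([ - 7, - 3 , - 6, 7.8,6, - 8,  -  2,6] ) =[ - 8,-7,-6, - 3, - 2,6, 6, 7.8 ]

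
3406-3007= 399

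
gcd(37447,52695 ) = 1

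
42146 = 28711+13435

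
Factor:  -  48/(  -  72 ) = 2/3 =2^1  *3^(-1) 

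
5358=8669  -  3311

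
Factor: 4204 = 2^2*1051^1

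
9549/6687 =1 + 318/743 = 1.43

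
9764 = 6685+3079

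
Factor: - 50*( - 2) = 100 = 2^2*5^2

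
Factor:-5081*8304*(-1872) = 78984592128  =  2^8*3^3*13^1*173^1*5081^1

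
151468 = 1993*76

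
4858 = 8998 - 4140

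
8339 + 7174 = 15513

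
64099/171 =374 + 145/171  =  374.85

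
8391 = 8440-49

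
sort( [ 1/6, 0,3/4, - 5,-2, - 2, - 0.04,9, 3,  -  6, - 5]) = [ - 6,-5, - 5, - 2, - 2,-0.04, 0, 1/6,3/4, 3,9] 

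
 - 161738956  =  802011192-963750148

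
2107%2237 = 2107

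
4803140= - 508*( - 9455)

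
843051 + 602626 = 1445677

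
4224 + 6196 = 10420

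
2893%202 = 65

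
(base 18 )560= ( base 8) 3300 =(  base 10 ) 1728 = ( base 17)5GB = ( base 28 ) 25k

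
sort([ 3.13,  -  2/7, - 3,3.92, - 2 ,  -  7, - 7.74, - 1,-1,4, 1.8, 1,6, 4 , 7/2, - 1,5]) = [  -  7.74, - 7,- 3, - 2, - 1, - 1, - 1,-2/7,  1,  1.8,3.13, 7/2,3.92,4,4, 5,6] 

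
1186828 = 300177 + 886651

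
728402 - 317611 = 410791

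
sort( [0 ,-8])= [ - 8 , 0 ]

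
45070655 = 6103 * 7385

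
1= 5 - 4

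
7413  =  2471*3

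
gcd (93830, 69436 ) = 2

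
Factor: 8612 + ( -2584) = 2^2*11^1*137^1 = 6028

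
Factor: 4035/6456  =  2^(-3)*5^1 =5/8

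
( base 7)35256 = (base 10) 9057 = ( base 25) ec7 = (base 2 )10001101100001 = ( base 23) H2I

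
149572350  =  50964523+98607827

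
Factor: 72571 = 31^1 *2341^1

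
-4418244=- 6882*642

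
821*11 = 9031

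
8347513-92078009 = -83730496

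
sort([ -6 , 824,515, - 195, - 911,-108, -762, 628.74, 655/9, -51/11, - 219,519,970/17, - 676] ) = [ - 911, - 762,  -  676 ,-219,-195, - 108, - 6, - 51/11,970/17,655/9, 515,519,628.74 , 824] 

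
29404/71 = 29404/71 = 414.14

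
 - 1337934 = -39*34306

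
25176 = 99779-74603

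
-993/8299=-1 + 7306/8299=- 0.12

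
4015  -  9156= - 5141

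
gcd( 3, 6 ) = 3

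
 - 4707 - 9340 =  - 14047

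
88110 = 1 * 88110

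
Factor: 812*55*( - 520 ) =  - 23223200 = - 2^5*  5^2*7^1 *11^1*13^1*29^1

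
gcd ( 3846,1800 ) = 6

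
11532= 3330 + 8202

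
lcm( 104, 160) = 2080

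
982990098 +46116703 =1029106801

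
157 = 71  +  86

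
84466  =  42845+41621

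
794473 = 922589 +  - 128116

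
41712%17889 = 5934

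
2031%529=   444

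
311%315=311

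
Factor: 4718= 2^1*  7^1*337^1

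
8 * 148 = 1184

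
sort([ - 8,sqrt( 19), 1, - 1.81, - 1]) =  [ - 8, - 1.81, - 1,1, sqrt( 19)]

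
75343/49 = 75343/49 = 1537.61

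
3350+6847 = 10197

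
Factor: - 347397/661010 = -2^ ( - 1)*3^1 * 5^(-1 )*7^( - 2) * 19^( - 1 )*43^1*71^( - 1)*2693^1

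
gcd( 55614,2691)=897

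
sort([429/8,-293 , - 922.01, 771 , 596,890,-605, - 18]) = [ - 922.01, - 605, - 293,  -  18 , 429/8,596 , 771,890]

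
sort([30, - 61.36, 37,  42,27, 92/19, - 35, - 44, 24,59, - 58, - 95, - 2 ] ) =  [ - 95, - 61.36, - 58, - 44, - 35, - 2, 92/19,24, 27,30,  37, 42 , 59]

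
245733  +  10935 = 256668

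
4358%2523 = 1835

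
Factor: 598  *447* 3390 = 906167340 = 2^2*3^2*5^1 * 13^1*23^1*113^1*149^1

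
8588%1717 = 3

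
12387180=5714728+6672452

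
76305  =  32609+43696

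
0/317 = 0 = 0.00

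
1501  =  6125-4624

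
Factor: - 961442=-2^1 * 647^1*743^1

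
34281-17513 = 16768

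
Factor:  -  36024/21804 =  - 38/23=-2^1*19^1*23^(-1 )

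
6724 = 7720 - 996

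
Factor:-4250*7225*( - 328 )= 10071650000 =2^4*5^5*17^3*41^1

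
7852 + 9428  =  17280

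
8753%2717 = 602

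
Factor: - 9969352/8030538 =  - 4984676/4015269 = - 2^2 * 3^( - 2)*31^1 * 61^1 * 659^1*446141^( - 1 )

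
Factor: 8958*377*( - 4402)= -14866284732 = - 2^2*3^1 * 13^1* 29^1 *31^1*71^1 * 1493^1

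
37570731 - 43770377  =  -6199646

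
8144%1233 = 746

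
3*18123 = 54369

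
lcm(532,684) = 4788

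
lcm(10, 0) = 0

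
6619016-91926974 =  - 85307958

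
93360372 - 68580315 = 24780057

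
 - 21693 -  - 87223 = 65530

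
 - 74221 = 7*( - 10603) 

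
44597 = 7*6371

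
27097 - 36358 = -9261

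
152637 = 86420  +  66217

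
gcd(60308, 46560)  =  4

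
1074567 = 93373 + 981194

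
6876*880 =6050880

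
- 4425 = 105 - 4530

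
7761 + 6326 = 14087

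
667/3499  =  667/3499 = 0.19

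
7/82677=1/11811= 0.00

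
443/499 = 443/499 = 0.89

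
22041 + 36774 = 58815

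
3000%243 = 84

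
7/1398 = 7/1398 = 0.01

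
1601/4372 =1601/4372 = 0.37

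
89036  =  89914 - 878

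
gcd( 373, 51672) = 1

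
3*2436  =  7308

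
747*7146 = 5338062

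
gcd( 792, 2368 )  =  8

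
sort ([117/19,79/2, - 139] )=[  -  139,117/19,79/2]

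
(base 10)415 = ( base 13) 25C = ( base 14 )219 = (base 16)19f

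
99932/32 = 24983/8 = 3122.88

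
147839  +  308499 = 456338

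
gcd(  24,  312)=24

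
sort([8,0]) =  [0  ,  8 ]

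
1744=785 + 959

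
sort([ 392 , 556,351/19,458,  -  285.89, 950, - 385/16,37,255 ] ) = [ - 285.89, - 385/16, 351/19,37,255,392 , 458, 556,950]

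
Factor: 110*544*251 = 2^6 * 5^1 *11^1*17^1*251^1 = 15019840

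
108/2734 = 54/1367 = 0.04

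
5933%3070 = 2863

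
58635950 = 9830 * 5965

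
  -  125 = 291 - 416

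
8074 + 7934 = 16008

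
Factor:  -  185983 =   -  7^1 * 163^2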